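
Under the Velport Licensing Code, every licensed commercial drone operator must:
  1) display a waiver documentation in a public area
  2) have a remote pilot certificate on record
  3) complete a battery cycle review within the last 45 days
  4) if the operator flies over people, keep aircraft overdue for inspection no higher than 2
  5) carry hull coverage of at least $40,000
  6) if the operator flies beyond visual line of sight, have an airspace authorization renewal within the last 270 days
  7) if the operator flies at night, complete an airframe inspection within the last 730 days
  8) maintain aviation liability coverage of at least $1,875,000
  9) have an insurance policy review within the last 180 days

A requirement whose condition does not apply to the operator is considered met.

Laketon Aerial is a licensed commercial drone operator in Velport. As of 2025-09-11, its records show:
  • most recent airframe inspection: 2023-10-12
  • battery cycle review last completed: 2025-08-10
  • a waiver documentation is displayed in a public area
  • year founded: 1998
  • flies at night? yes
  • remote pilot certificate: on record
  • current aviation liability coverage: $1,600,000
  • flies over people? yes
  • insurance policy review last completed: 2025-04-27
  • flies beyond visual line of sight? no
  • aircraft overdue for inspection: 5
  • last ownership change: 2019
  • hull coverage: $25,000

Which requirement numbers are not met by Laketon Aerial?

1. waiver documentation present → met
2. remote pilot certificate present → met
3. battery cycle review 32 days ago vs limit 45 → met
4. condition 'flies over people' holds; aircraft overdue for inspection 5 > 2 → not met
5. hull coverage $25,000 < $40,000 → not met
6. condition 'flies beyond visual line of sight' does not hold → requirement n/a → met
7. condition 'flies at night' holds; airframe inspection 700 days ago vs limit 730 → met
8. aviation liability coverage $1,600,000 < $1,875,000 → not met
9. insurance policy review 137 days ago vs limit 180 → met
Not met: 4, 5, 8

4, 5, 8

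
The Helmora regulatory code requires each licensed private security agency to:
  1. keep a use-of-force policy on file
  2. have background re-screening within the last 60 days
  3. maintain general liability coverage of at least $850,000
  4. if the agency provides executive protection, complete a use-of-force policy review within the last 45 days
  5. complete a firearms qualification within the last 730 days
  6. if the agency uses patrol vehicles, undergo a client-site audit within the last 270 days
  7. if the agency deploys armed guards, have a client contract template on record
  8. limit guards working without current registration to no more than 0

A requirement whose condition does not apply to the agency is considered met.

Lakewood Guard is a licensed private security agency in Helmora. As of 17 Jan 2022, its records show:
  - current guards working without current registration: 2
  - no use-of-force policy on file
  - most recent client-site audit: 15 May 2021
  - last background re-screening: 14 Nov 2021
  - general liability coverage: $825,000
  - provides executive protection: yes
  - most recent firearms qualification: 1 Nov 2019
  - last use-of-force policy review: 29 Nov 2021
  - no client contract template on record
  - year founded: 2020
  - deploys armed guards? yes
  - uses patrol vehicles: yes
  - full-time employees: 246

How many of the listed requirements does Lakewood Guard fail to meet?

1. use-of-force policy absent → not met
2. background re-screening 64 days ago vs limit 60 → not met
3. general liability coverage $825,000 < $850,000 → not met
4. condition 'provides executive protection' holds; use-of-force policy review 49 days ago vs limit 45 → not met
5. firearms qualification 808 days ago vs limit 730 → not met
6. condition 'uses patrol vehicles' holds; client-site audit 247 days ago vs limit 270 → met
7. condition 'deploys armed guards' holds; client contract template absent → not met
8. guards working without current registration 2 > 0 → not met
Not met: 7 of 8

7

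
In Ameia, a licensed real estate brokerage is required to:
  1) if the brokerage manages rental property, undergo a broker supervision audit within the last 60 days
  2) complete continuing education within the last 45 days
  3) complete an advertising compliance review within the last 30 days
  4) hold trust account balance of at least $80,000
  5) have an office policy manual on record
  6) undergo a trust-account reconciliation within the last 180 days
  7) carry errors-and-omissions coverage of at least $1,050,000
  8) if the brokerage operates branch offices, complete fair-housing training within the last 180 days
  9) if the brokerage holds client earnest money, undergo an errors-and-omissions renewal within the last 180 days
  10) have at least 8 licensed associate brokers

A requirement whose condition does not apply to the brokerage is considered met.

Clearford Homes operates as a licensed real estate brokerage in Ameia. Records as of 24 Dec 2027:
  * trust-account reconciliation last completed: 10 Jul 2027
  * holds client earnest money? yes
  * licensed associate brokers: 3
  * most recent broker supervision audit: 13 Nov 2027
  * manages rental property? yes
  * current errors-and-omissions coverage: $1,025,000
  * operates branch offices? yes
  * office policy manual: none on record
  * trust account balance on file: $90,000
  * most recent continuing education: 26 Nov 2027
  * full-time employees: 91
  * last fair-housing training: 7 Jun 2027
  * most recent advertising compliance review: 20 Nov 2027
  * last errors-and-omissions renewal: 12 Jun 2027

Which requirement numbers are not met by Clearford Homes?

1. condition 'manages rental property' holds; broker supervision audit 41 days ago vs limit 60 → met
2. continuing education 28 days ago vs limit 45 → met
3. advertising compliance review 34 days ago vs limit 30 → not met
4. trust account balance $90,000 ≥ $80,000 → met
5. office policy manual absent → not met
6. trust-account reconciliation 167 days ago vs limit 180 → met
7. errors-and-omissions coverage $1,025,000 < $1,050,000 → not met
8. condition 'operates branch offices' holds; fair-housing training 200 days ago vs limit 180 → not met
9. condition 'holds client earnest money' holds; errors-and-omissions renewal 195 days ago vs limit 180 → not met
10. licensed associate brokers 3 < 8 → not met
Not met: 3, 5, 7, 8, 9, 10

3, 5, 7, 8, 9, 10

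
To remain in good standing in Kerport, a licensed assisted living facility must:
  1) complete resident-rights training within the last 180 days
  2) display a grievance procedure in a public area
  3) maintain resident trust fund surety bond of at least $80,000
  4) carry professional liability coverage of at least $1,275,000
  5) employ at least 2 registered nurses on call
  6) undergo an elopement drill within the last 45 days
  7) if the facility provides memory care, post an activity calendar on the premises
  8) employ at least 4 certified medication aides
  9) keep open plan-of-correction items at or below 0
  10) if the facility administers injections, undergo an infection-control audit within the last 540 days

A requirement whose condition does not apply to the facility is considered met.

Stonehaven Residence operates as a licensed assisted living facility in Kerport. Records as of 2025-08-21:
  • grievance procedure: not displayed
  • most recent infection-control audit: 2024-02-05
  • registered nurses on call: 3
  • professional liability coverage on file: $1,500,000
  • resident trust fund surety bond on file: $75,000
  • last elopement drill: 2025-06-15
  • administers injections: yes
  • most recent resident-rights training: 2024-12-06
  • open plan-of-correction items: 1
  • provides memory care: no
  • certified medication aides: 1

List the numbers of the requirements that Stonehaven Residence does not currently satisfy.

1, 2, 3, 6, 8, 9, 10

1. resident-rights training 258 days ago vs limit 180 → not met
2. grievance procedure absent → not met
3. resident trust fund surety bond $75,000 < $80,000 → not met
4. professional liability coverage $1,500,000 ≥ $1,275,000 → met
5. registered nurses on call 3 ≥ 2 → met
6. elopement drill 67 days ago vs limit 45 → not met
7. condition 'provides memory care' does not hold → requirement n/a → met
8. certified medication aides 1 < 4 → not met
9. open plan-of-correction items 1 > 0 → not met
10. condition 'administers injections' holds; infection-control audit 563 days ago vs limit 540 → not met
Not met: 1, 2, 3, 6, 8, 9, 10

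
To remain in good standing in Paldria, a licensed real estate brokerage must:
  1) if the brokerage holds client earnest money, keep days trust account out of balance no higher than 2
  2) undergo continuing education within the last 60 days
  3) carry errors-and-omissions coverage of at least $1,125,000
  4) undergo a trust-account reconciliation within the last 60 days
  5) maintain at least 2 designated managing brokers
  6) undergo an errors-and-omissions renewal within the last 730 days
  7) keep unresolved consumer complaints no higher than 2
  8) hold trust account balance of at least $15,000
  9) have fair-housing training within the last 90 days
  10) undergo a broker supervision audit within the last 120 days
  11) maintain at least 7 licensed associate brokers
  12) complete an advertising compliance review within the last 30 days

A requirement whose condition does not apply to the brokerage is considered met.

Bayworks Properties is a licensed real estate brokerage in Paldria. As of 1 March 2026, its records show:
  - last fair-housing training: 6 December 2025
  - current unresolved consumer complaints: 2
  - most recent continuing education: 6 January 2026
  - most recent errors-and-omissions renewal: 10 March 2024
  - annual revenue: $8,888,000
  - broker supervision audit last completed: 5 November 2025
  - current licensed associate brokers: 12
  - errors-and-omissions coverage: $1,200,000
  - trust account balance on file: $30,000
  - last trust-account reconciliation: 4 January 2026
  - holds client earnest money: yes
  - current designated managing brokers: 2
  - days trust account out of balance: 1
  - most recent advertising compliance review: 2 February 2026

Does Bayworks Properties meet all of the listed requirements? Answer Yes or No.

Yes

1. condition 'holds client earnest money' holds; days trust account out of balance 1 ≤ 2 → met
2. continuing education 54 days ago vs limit 60 → met
3. errors-and-omissions coverage $1,200,000 ≥ $1,125,000 → met
4. trust-account reconciliation 56 days ago vs limit 60 → met
5. designated managing brokers 2 ≥ 2 → met
6. errors-and-omissions renewal 721 days ago vs limit 730 → met
7. unresolved consumer complaints 2 ≤ 2 → met
8. trust account balance $30,000 ≥ $15,000 → met
9. fair-housing training 85 days ago vs limit 90 → met
10. broker supervision audit 116 days ago vs limit 120 → met
11. licensed associate brokers 12 ≥ 7 → met
12. advertising compliance review 27 days ago vs limit 30 → met
All met.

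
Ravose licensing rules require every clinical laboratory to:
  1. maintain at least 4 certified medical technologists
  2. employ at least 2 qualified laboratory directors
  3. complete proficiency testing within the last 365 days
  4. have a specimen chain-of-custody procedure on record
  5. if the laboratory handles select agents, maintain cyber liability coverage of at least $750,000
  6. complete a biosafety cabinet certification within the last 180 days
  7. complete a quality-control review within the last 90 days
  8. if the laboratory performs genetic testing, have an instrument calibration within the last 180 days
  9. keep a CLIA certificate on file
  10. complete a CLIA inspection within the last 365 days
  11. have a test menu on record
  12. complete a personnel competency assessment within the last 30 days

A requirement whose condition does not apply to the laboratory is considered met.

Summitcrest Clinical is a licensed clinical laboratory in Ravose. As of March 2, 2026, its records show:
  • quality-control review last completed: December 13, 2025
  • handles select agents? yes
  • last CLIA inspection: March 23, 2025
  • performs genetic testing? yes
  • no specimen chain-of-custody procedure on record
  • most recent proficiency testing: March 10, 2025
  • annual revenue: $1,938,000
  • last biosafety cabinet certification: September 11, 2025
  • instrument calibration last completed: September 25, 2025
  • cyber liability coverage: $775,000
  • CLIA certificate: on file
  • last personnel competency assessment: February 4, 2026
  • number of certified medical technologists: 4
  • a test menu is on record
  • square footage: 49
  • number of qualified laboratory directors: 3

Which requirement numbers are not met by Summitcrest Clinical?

1. certified medical technologists 4 ≥ 4 → met
2. qualified laboratory directors 3 ≥ 2 → met
3. proficiency testing 357 days ago vs limit 365 → met
4. specimen chain-of-custody procedure absent → not met
5. condition 'handles select agents' holds; cyber liability coverage $775,000 ≥ $750,000 → met
6. biosafety cabinet certification 172 days ago vs limit 180 → met
7. quality-control review 79 days ago vs limit 90 → met
8. condition 'performs genetic testing' holds; instrument calibration 158 days ago vs limit 180 → met
9. CLIA certificate present → met
10. CLIA inspection 344 days ago vs limit 365 → met
11. test menu present → met
12. personnel competency assessment 26 days ago vs limit 30 → met
Not met: 4

4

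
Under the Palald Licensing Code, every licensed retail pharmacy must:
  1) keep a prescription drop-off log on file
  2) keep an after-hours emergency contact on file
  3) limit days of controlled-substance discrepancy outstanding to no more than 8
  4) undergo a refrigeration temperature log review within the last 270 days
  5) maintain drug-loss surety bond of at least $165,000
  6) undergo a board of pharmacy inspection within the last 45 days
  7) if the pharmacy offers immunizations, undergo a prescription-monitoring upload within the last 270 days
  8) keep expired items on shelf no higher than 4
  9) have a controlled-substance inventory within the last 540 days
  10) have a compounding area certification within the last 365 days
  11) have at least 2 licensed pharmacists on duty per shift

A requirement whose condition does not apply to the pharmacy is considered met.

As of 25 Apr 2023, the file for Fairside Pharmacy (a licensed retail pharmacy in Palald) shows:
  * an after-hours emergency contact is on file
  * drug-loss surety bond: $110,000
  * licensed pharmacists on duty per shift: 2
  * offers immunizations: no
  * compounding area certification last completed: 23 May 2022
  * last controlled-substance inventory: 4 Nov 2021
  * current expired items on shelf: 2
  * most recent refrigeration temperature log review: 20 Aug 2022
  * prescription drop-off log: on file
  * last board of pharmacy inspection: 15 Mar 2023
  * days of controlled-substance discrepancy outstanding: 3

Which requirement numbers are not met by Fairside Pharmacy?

5

1. prescription drop-off log present → met
2. after-hours emergency contact present → met
3. days of controlled-substance discrepancy outstanding 3 ≤ 8 → met
4. refrigeration temperature log review 248 days ago vs limit 270 → met
5. drug-loss surety bond $110,000 < $165,000 → not met
6. board of pharmacy inspection 41 days ago vs limit 45 → met
7. condition 'offers immunizations' does not hold → requirement n/a → met
8. expired items on shelf 2 ≤ 4 → met
9. controlled-substance inventory 537 days ago vs limit 540 → met
10. compounding area certification 337 days ago vs limit 365 → met
11. licensed pharmacists on duty per shift 2 ≥ 2 → met
Not met: 5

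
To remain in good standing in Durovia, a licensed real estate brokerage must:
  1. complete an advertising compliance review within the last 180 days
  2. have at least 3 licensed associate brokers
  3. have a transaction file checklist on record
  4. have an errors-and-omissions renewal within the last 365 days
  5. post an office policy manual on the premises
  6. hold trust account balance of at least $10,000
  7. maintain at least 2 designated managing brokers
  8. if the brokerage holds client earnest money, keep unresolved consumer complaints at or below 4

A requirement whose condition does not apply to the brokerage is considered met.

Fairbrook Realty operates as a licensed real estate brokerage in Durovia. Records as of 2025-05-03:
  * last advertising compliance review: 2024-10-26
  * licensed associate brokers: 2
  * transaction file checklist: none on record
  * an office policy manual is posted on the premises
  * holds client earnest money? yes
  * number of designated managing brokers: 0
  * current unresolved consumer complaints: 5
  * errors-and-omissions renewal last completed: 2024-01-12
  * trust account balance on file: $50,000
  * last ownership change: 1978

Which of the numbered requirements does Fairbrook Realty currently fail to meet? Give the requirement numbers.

1. advertising compliance review 189 days ago vs limit 180 → not met
2. licensed associate brokers 2 < 3 → not met
3. transaction file checklist absent → not met
4. errors-and-omissions renewal 477 days ago vs limit 365 → not met
5. office policy manual present → met
6. trust account balance $50,000 ≥ $10,000 → met
7. designated managing brokers 0 < 2 → not met
8. condition 'holds client earnest money' holds; unresolved consumer complaints 5 > 4 → not met
Not met: 1, 2, 3, 4, 7, 8

1, 2, 3, 4, 7, 8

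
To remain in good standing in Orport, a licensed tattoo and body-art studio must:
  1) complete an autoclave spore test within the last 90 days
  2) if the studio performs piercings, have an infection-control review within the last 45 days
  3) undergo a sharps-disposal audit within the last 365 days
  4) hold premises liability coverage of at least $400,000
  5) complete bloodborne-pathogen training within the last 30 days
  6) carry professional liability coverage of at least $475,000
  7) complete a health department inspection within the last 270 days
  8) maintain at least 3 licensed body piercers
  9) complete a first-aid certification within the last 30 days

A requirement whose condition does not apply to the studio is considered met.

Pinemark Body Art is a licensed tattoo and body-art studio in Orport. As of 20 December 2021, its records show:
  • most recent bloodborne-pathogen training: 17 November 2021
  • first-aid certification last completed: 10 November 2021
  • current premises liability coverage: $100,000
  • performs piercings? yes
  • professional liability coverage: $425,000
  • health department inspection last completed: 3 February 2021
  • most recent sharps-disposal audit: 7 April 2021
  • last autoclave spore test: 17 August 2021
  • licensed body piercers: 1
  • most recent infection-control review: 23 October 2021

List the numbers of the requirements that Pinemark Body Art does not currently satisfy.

1, 2, 4, 5, 6, 7, 8, 9

1. autoclave spore test 125 days ago vs limit 90 → not met
2. condition 'performs piercings' holds; infection-control review 58 days ago vs limit 45 → not met
3. sharps-disposal audit 257 days ago vs limit 365 → met
4. premises liability coverage $100,000 < $400,000 → not met
5. bloodborne-pathogen training 33 days ago vs limit 30 → not met
6. professional liability coverage $425,000 < $475,000 → not met
7. health department inspection 320 days ago vs limit 270 → not met
8. licensed body piercers 1 < 3 → not met
9. first-aid certification 40 days ago vs limit 30 → not met
Not met: 1, 2, 4, 5, 6, 7, 8, 9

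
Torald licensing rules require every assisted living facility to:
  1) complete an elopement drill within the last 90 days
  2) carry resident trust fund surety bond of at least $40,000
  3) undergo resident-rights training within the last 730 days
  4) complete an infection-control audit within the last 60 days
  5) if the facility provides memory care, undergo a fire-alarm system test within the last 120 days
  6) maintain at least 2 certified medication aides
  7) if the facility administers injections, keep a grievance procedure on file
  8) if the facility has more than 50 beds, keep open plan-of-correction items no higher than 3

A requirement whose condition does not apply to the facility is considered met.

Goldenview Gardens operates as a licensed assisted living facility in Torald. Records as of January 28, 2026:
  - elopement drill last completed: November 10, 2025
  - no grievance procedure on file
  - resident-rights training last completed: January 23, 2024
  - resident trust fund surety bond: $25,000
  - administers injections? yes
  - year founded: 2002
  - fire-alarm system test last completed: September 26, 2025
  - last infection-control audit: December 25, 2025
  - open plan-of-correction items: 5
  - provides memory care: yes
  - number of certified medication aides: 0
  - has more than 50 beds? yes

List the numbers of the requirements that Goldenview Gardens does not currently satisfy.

1. elopement drill 79 days ago vs limit 90 → met
2. resident trust fund surety bond $25,000 < $40,000 → not met
3. resident-rights training 736 days ago vs limit 730 → not met
4. infection-control audit 34 days ago vs limit 60 → met
5. condition 'provides memory care' holds; fire-alarm system test 124 days ago vs limit 120 → not met
6. certified medication aides 0 < 2 → not met
7. condition 'administers injections' holds; grievance procedure absent → not met
8. condition 'has more than 50 beds' holds; open plan-of-correction items 5 > 3 → not met
Not met: 2, 3, 5, 6, 7, 8

2, 3, 5, 6, 7, 8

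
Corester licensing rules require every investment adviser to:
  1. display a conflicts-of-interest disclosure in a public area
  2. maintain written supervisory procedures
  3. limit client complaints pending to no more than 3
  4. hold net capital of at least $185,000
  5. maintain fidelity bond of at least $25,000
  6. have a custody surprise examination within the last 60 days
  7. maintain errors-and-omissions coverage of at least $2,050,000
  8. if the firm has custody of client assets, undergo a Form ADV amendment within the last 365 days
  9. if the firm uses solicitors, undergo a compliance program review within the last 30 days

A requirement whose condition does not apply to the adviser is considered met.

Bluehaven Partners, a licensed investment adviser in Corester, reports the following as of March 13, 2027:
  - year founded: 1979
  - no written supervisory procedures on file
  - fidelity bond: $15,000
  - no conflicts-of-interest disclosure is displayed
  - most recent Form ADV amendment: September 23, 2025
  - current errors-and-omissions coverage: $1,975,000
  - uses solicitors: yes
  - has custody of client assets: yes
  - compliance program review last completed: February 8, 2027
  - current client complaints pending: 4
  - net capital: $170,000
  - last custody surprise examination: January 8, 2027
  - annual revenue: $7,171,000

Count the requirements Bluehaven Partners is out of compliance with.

1. conflicts-of-interest disclosure absent → not met
2. written supervisory procedures absent → not met
3. client complaints pending 4 > 3 → not met
4. net capital $170,000 < $185,000 → not met
5. fidelity bond $15,000 < $25,000 → not met
6. custody surprise examination 64 days ago vs limit 60 → not met
7. errors-and-omissions coverage $1,975,000 < $2,050,000 → not met
8. condition 'has custody of client assets' holds; Form ADV amendment 536 days ago vs limit 365 → not met
9. condition 'uses solicitors' holds; compliance program review 33 days ago vs limit 30 → not met
Not met: 9 of 9

9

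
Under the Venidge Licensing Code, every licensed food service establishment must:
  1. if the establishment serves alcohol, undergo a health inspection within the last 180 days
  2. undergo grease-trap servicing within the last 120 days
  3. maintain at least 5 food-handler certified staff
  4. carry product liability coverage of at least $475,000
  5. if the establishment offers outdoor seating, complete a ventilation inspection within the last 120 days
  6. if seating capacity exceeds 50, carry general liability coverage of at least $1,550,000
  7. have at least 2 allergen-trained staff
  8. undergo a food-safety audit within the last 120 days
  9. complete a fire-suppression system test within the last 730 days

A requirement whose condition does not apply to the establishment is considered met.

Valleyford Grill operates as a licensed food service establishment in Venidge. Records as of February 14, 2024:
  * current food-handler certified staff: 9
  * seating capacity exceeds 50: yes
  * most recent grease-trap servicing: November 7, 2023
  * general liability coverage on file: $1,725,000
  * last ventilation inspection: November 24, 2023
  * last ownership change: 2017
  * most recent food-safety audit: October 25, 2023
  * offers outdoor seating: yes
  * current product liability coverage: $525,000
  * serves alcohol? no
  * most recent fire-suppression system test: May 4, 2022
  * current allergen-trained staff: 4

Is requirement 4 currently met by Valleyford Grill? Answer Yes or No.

4. product liability coverage $525,000 ≥ $475,000 → met

Yes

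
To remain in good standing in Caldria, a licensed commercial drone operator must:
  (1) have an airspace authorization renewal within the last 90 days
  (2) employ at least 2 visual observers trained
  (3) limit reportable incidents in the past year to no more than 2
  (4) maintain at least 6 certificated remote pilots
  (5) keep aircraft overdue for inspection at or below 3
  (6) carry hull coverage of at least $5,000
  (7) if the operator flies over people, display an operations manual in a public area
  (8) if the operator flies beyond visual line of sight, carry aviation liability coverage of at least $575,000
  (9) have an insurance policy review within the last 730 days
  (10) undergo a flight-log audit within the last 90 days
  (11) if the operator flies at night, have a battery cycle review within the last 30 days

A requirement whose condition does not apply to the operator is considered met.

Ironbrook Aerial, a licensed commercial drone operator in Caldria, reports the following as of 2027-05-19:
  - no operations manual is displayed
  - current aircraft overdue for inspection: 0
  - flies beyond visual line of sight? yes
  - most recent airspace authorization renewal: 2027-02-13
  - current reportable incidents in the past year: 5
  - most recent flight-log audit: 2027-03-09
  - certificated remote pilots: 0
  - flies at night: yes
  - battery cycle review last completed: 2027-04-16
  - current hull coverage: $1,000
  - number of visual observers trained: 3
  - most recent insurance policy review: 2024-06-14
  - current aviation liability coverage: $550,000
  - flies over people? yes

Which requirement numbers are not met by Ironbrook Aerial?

1, 3, 4, 6, 7, 8, 9, 11

1. airspace authorization renewal 95 days ago vs limit 90 → not met
2. visual observers trained 3 ≥ 2 → met
3. reportable incidents in the past year 5 > 2 → not met
4. certificated remote pilots 0 < 6 → not met
5. aircraft overdue for inspection 0 ≤ 3 → met
6. hull coverage $1,000 < $5,000 → not met
7. condition 'flies over people' holds; operations manual absent → not met
8. condition 'flies beyond visual line of sight' holds; aviation liability coverage $550,000 < $575,000 → not met
9. insurance policy review 1069 days ago vs limit 730 → not met
10. flight-log audit 71 days ago vs limit 90 → met
11. condition 'flies at night' holds; battery cycle review 33 days ago vs limit 30 → not met
Not met: 1, 3, 4, 6, 7, 8, 9, 11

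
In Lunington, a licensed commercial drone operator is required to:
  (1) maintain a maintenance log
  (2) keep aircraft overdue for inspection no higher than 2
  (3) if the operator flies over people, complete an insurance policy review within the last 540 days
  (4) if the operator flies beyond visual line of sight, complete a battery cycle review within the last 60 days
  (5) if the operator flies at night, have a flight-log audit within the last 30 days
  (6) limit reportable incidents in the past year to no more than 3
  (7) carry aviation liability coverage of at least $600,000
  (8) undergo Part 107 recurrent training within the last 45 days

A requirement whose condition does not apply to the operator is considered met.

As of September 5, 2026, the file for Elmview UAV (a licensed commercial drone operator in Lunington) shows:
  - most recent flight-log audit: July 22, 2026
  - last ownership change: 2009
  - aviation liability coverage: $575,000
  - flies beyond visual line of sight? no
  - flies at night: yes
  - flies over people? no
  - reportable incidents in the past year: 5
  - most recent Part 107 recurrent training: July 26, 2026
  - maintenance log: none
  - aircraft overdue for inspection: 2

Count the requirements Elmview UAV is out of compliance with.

1. maintenance log absent → not met
2. aircraft overdue for inspection 2 ≤ 2 → met
3. condition 'flies over people' does not hold → requirement n/a → met
4. condition 'flies beyond visual line of sight' does not hold → requirement n/a → met
5. condition 'flies at night' holds; flight-log audit 45 days ago vs limit 30 → not met
6. reportable incidents in the past year 5 > 3 → not met
7. aviation liability coverage $575,000 < $600,000 → not met
8. Part 107 recurrent training 41 days ago vs limit 45 → met
Not met: 4 of 8

4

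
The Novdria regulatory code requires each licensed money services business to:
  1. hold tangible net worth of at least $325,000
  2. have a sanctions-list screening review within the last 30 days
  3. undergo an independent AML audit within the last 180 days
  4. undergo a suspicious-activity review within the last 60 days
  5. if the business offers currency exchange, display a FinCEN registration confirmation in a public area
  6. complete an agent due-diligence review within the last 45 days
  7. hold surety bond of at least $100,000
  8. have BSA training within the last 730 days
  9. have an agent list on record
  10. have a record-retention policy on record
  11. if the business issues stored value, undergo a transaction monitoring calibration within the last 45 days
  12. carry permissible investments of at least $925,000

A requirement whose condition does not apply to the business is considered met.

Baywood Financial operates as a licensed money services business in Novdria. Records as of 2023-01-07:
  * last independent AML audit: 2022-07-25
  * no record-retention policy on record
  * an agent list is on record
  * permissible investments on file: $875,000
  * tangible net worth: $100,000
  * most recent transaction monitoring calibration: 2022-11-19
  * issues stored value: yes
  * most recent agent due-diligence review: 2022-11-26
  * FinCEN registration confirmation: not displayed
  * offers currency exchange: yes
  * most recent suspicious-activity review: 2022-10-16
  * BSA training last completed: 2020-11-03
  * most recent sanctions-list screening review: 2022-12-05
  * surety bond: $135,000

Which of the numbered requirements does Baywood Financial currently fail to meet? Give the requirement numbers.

1, 2, 4, 5, 8, 10, 11, 12

1. tangible net worth $100,000 < $325,000 → not met
2. sanctions-list screening review 33 days ago vs limit 30 → not met
3. independent AML audit 166 days ago vs limit 180 → met
4. suspicious-activity review 83 days ago vs limit 60 → not met
5. condition 'offers currency exchange' holds; FinCEN registration confirmation absent → not met
6. agent due-diligence review 42 days ago vs limit 45 → met
7. surety bond $135,000 ≥ $100,000 → met
8. BSA training 795 days ago vs limit 730 → not met
9. agent list present → met
10. record-retention policy absent → not met
11. condition 'issues stored value' holds; transaction monitoring calibration 49 days ago vs limit 45 → not met
12. permissible investments $875,000 < $925,000 → not met
Not met: 1, 2, 4, 5, 8, 10, 11, 12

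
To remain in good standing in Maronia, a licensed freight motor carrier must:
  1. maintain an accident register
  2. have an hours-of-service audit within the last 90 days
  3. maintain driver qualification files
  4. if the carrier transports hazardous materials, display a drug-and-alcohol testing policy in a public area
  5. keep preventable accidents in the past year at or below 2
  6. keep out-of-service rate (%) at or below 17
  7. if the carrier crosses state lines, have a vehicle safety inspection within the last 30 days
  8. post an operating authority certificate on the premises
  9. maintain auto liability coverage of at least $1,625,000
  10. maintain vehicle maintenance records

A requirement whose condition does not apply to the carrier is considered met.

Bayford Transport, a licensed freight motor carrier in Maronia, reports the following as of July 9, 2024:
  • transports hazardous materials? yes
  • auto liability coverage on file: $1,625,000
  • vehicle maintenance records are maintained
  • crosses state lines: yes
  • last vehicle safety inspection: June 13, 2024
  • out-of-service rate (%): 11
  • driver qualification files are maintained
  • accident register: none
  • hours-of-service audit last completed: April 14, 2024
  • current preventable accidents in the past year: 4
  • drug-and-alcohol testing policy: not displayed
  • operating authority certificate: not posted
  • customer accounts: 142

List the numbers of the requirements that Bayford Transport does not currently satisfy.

1, 4, 5, 8

1. accident register absent → not met
2. hours-of-service audit 86 days ago vs limit 90 → met
3. driver qualification files present → met
4. condition 'transports hazardous materials' holds; drug-and-alcohol testing policy absent → not met
5. preventable accidents in the past year 4 > 2 → not met
6. out-of-service rate (%) 11 ≤ 17 → met
7. condition 'crosses state lines' holds; vehicle safety inspection 26 days ago vs limit 30 → met
8. operating authority certificate absent → not met
9. auto liability coverage $1,625,000 ≥ $1,625,000 → met
10. vehicle maintenance records present → met
Not met: 1, 4, 5, 8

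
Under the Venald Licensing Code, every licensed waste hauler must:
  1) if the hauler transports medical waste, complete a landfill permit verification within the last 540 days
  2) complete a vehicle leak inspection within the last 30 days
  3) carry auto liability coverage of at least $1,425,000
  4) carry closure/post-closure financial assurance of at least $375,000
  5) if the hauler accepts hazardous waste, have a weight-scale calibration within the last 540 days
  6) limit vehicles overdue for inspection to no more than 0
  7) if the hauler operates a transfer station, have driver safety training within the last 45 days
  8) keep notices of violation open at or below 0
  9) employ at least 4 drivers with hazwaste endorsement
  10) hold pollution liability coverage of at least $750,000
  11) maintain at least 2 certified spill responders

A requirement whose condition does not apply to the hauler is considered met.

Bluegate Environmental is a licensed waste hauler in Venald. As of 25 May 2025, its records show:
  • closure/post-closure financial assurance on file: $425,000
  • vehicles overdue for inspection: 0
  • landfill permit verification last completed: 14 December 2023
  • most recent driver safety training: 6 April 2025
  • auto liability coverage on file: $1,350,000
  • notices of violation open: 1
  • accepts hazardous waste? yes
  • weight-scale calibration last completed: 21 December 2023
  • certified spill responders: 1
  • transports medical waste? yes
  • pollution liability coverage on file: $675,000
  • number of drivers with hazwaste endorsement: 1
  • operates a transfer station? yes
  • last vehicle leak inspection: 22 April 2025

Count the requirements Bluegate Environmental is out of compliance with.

7

1. condition 'transports medical waste' holds; landfill permit verification 528 days ago vs limit 540 → met
2. vehicle leak inspection 33 days ago vs limit 30 → not met
3. auto liability coverage $1,350,000 < $1,425,000 → not met
4. closure/post-closure financial assurance $425,000 ≥ $375,000 → met
5. condition 'accepts hazardous waste' holds; weight-scale calibration 521 days ago vs limit 540 → met
6. vehicles overdue for inspection 0 ≤ 0 → met
7. condition 'operates a transfer station' holds; driver safety training 49 days ago vs limit 45 → not met
8. notices of violation open 1 > 0 → not met
9. drivers with hazwaste endorsement 1 < 4 → not met
10. pollution liability coverage $675,000 < $750,000 → not met
11. certified spill responders 1 < 2 → not met
Not met: 7 of 11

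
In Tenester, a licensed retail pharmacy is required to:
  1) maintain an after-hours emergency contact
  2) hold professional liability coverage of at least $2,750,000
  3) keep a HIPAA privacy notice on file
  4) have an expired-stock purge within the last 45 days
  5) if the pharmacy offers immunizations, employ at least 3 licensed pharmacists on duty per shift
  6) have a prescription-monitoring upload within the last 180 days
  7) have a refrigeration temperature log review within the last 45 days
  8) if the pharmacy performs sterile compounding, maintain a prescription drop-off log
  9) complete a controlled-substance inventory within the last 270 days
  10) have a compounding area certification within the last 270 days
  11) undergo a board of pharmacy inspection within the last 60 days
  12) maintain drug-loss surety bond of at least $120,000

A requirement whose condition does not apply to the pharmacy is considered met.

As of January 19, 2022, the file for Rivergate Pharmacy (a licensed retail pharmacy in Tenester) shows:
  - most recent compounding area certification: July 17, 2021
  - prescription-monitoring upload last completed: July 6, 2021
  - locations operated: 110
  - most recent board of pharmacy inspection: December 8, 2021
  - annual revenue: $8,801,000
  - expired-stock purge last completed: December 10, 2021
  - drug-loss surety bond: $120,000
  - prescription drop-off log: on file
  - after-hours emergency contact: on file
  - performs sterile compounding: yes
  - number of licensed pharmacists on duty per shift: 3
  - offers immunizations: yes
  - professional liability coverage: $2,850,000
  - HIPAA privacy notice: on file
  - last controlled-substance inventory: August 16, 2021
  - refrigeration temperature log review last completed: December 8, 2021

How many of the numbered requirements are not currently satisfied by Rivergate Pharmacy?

1. after-hours emergency contact present → met
2. professional liability coverage $2,850,000 ≥ $2,750,000 → met
3. HIPAA privacy notice present → met
4. expired-stock purge 40 days ago vs limit 45 → met
5. condition 'offers immunizations' holds; licensed pharmacists on duty per shift 3 ≥ 3 → met
6. prescription-monitoring upload 197 days ago vs limit 180 → not met
7. refrigeration temperature log review 42 days ago vs limit 45 → met
8. condition 'performs sterile compounding' holds; prescription drop-off log present → met
9. controlled-substance inventory 156 days ago vs limit 270 → met
10. compounding area certification 186 days ago vs limit 270 → met
11. board of pharmacy inspection 42 days ago vs limit 60 → met
12. drug-loss surety bond $120,000 ≥ $120,000 → met
Not met: 1 of 12

1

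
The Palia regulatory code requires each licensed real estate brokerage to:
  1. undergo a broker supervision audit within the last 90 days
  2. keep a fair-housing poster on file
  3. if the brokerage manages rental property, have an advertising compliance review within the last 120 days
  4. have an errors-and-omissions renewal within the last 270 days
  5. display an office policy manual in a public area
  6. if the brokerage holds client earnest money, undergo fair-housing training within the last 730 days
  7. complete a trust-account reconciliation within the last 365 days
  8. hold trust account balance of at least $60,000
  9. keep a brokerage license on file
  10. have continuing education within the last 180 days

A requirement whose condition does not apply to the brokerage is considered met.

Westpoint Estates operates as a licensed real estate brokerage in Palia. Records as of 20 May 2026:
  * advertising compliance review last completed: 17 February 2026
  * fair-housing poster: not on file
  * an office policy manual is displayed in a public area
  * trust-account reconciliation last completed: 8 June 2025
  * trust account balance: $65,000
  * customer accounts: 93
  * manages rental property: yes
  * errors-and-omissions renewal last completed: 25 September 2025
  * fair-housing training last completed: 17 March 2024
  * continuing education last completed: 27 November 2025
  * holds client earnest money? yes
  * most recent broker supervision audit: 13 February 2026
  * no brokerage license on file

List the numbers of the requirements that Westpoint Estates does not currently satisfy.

1, 2, 6, 9

1. broker supervision audit 96 days ago vs limit 90 → not met
2. fair-housing poster absent → not met
3. condition 'manages rental property' holds; advertising compliance review 92 days ago vs limit 120 → met
4. errors-and-omissions renewal 237 days ago vs limit 270 → met
5. office policy manual present → met
6. condition 'holds client earnest money' holds; fair-housing training 794 days ago vs limit 730 → not met
7. trust-account reconciliation 346 days ago vs limit 365 → met
8. trust account balance $65,000 ≥ $60,000 → met
9. brokerage license absent → not met
10. continuing education 174 days ago vs limit 180 → met
Not met: 1, 2, 6, 9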